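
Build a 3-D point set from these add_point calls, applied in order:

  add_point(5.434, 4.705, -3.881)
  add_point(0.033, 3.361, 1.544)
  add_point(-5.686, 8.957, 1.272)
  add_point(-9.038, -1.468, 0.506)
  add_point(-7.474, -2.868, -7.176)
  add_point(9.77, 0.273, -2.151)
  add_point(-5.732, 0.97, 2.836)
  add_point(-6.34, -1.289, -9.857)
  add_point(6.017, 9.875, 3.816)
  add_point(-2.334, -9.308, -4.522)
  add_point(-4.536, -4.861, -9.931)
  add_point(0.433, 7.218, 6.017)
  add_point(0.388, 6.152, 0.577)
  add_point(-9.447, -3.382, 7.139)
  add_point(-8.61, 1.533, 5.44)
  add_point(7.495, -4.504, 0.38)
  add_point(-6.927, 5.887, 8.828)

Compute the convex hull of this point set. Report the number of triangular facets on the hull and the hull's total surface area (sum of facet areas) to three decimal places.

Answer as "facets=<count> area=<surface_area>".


Hull vertices (14/17): indices [0, 2, 3, 4, 5, 7, 8, 9, 10, 11, 13, 14, 15, 16].

Triangle areas on the boundary:
  f1: (p15, p8, p5) → 33.1174
  f2: (p0, p8, p5) → 29.6922
  f3: (p0, p10, p5) → 48.2172
  f4: (p0, p2, p8) → 53.5780
  f5: (p16, p2, p8) → 49.5367
  f6: (p16, p15, p13) → 88.5027
  f7: (p9, p10, p5) → 57.3003
  f8: (p9, p15, p5) → 31.0704
  f9: (p9, p15, p13) → 88.9014
  f10: (p9, p4, p13) → 60.6146
  f11: (p9, p4, p10) → 16.4917
  f12: (p7, p0, p10) → 29.0169
  f13: (p7, p0, p2) → 86.3327
  f14: (p7, p4, p10) → 6.4060
  f15: (p14, p16, p13) → 12.5721
  f16: (p14, p16, p2) → 23.2447
  f17: (p11, p15, p8) → 47.4594
  f18: (p11, p16, p8) → 6.4775
  f19: (p11, p16, p15) → 53.0520
  f20: (p3, p14, p2) → 26.0225
  f21: (p3, p7, p2) → 58.7649
  f22: (p3, p7, p4) → 8.5023
  f23: (p3, p4, p13) → 12.6542
  f24: (p3, p14, p13) → 14.8756
Σ area = 942.403

Euler: V−E+F = 14−36+24 = 2.

facets=24 area=942.403


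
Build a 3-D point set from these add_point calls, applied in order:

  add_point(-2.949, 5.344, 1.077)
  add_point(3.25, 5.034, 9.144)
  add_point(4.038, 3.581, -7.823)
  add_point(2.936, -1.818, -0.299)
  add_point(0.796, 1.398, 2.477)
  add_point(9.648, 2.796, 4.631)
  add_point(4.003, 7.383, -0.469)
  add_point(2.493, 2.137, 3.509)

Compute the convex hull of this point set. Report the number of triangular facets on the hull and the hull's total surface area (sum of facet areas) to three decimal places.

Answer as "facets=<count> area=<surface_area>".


Extreme-point indices: [0, 1, 2, 3, 4, 5, 6] — 7 of 8 on the boundary.

Triangle areas on the boundary:
  f1: (p2, p3, p0) → 42.3132
  f2: (p2, p3, p5) → 44.3307
  f3: (p1, p3, p5) → 38.4161
  f4: (p4, p3, p0) → 10.3828
  f5: (p4, p1, p0) → 22.3182
  f6: (p4, p1, p3) → 14.3070
  f7: (p6, p2, p5) → 35.4049
  f8: (p6, p1, p5) → 34.2308
  f9: (p6, p2, p0) → 30.6035
  f10: (p6, p1, p0) → 34.5899
Σ area = 306.897

Euler: V−E+F = 7−15+10 = 2.

facets=10 area=306.897


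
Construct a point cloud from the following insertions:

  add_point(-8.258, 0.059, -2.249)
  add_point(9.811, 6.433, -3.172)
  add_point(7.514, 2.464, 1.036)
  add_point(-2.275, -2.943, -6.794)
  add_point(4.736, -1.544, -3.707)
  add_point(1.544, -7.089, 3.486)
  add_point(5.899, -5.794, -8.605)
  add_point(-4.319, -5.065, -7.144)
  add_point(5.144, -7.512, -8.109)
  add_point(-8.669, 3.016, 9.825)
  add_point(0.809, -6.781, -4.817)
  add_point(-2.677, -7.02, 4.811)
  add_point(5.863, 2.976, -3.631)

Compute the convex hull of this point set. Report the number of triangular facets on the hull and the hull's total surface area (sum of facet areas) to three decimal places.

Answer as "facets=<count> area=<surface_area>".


11 of the 13 inputs are extreme points: [0, 1, 2, 3, 5, 6, 7, 8, 9, 10, 11].

Area of each hull facet:
  f1: (p6, p8, p1) → 8.3655
  f2: (p0, p1, p9) → 119.2922
  f3: (p3, p6, p1) → 61.3155
  f4: (p3, p0, p1) → 62.0666
  f5: (p2, p8, p1) → 42.6299
  f6: (p2, p5, p8) → 66.1650
  f7: (p2, p1, p9) → 44.6365
  f8: (p2, p5, p9) → 89.9619
  f9: (p11, p0, p9) → 64.0994
  f10: (p11, p5, p9) → 22.9255
  f11: (p11, p5, p8) → 22.0999
  f12: (p7, p6, p8) → 9.3776
  f13: (p7, p3, p6) → 12.1257
  f14: (p7, p3, p0) → 11.8120
  f15: (p7, p11, p0) → 44.8780
  f16: (p10, p11, p8) → 15.7308
  f17: (p10, p7, p8) → 14.0976
  f18: (p10, p7, p11) → 30.0470
Σ area = 741.627

Euler: V−E+F = 11−27+18 = 2.

facets=18 area=741.627


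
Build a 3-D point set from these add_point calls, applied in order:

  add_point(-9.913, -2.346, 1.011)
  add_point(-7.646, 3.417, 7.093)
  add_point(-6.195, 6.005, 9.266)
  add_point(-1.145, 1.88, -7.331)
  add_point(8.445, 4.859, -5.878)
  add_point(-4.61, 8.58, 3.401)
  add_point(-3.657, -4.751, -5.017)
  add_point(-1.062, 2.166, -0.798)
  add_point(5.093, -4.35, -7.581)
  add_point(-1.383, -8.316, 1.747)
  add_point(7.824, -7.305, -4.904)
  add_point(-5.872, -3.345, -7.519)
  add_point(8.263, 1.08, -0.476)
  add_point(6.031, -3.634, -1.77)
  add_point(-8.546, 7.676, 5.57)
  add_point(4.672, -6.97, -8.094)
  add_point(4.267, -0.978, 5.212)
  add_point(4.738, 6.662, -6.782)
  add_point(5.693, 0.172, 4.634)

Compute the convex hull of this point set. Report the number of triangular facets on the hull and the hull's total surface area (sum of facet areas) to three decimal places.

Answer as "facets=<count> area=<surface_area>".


15 of the 19 inputs are extreme points: [0, 1, 2, 3, 4, 5, 9, 10, 11, 12, 14, 15, 16, 17, 18].

Triangle areas on the boundary:
  f1: (p11, p9, p0) → 46.4972
  f2: (p11, p9, p15) → 56.3274
  f3: (p1, p9, p0) → 44.9885
  f4: (p1, p9, p2) → 20.5970
  f5: (p10, p15, p4) → 27.3496
  f6: (p10, p9, p15) → 25.3666
  f7: (p17, p15, p4) → 26.4790
  f8: (p3, p11, p15) → 36.2089
  f9: (p3, p17, p15) → 40.1296
  f10: (p16, p10, p9) → 53.3595
  f11: (p16, p9, p2) → 65.2654
  f12: (p14, p3, p17) → 60.5100
  f13: (p14, p1, p2) → 7.8519
  f14: (p14, p1, p0) → 18.8884
  f15: (p14, p11, p0) → 47.9787
  f16: (p14, p3, p11) → 56.2442
  f17: (p12, p10, p4) → 31.0553
  f18: (p5, p14, p2) → 10.7448
  f19: (p5, p14, p17) → 14.3775
  f20: (p5, p2, p4) → 43.2381
  f21: (p5, p17, p4) → 25.6567
  f22: (p18, p16, p10) → 11.8189
  f23: (p18, p12, p10) → 26.5968
  f24: (p18, p16, p2) → 11.8242
  f25: (p18, p2, p4) → 78.4821
  f26: (p18, p12, p4) → 10.7987
Σ area = 898.635

Euler: V−E+F = 15−39+26 = 2.

facets=26 area=898.635


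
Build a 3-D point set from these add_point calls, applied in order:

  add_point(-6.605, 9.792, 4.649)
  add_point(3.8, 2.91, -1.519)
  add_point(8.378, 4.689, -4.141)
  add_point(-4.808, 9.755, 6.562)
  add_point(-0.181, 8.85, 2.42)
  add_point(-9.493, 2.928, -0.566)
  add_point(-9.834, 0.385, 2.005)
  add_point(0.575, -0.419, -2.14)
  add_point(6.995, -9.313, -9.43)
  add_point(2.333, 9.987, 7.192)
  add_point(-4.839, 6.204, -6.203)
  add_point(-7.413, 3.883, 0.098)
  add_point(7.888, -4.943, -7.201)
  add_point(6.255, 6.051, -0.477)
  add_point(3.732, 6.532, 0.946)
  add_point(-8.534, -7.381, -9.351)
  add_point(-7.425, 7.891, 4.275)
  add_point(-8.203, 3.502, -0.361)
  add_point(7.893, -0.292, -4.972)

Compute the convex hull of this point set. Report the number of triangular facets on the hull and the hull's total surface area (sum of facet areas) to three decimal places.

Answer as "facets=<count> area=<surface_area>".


facets=22 area=919.036

Points on the hull: [0, 2, 3, 4, 5, 6, 8, 9, 10, 12, 15, 16, 18] (13 of 19).

Triangle areas on the boundary:
  f1: (p9, p8, p6) → 182.3292
  f2: (p10, p8, p2) → 101.1006
  f3: (p12, p8, p2) → 5.2439
  f4: (p12, p9, p8) → 27.0574
  f5: (p15, p8, p6) → 106.6084
  f6: (p15, p10, p8) → 111.8159
  f7: (p4, p9, p2) → 31.0203
  f8: (p4, p10, p2) → 57.0122
  f9: (p4, p0, p9) → 18.7891
  f10: (p4, p0, p10) → 34.6009
  f11: (p18, p9, p2) → 31.1750
  f12: (p18, p12, p2) → 3.8249
  f13: (p18, p12, p9) → 22.1341
  f14: (p3, p9, p6) → 36.0860
  f15: (p3, p0, p9) → 6.2779
  f16: (p5, p0, p10) → 36.2660
  f17: (p5, p15, p6) → 24.6046
  f18: (p5, p15, p10) → 53.4372
  f19: (p16, p3, p6) → 9.9638
  f20: (p16, p3, p0) → 2.5499
  f21: (p16, p5, p6) → 13.1320
  f22: (p16, p5, p0) → 4.0065
Σ area = 919.036

Euler: V−E+F = 13−33+22 = 2.


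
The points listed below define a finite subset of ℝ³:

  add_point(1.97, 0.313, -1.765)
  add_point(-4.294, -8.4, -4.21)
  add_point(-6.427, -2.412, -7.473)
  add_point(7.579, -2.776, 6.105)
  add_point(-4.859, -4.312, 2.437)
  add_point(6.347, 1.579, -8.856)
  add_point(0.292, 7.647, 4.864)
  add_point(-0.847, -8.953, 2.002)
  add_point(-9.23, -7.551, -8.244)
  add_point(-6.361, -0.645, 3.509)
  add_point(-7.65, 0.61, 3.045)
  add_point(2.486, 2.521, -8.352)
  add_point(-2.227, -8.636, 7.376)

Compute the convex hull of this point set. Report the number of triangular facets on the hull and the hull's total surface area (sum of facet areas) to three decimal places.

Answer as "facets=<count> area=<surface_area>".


Points on the hull: [1, 2, 3, 5, 6, 7, 8, 10, 11, 12] (10 of 13).

Area of each hull facet:
  f1: (p5, p6, p3) → 92.9677
  f2: (p12, p6, p3) → 73.3039
  f3: (p11, p5, p8) → 25.2457
  f4: (p11, p5, p6) → 26.9427
  f5: (p7, p12, p8) → 30.0841
  f6: (p7, p12, p3) → 30.5689
  f7: (p7, p5, p3) → 84.8054
  f8: (p10, p12, p8) → 80.5368
  f9: (p10, p12, p6) → 61.8300
  f10: (p1, p5, p8) → 47.5752
  f11: (p1, p7, p8) → 8.5162
  f12: (p1, p7, p5) → 54.5357
  f13: (p2, p11, p6) → 73.2743
  f14: (p2, p10, p6) → 57.2549
  f15: (p2, p11, p8) → 17.1675
  f16: (p2, p10, p8) → 30.8973
Σ area = 795.506

Euler: V−E+F = 10−24+16 = 2.

facets=16 area=795.506


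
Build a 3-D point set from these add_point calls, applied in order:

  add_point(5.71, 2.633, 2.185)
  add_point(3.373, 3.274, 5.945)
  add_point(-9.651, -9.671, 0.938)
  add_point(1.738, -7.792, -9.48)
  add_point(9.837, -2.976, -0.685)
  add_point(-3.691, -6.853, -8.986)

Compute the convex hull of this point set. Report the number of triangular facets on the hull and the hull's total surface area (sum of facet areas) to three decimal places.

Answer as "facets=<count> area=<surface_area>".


Extreme-point indices: [0, 1, 2, 3, 4, 5] — 6 of 6 on the boundary.

Triangle areas on the boundary:
  f1: (p1, p4, p2) → 105.2581
  f2: (p3, p4, p2) → 100.0937
  f3: (p5, p1, p2) → 108.7133
  f4: (p5, p3, p2) → 28.0425
  f5: (p0, p5, p1) → 36.6886
  f6: (p0, p5, p3) → 44.5421
  f7: (p0, p1, p4) → 11.8074
  f8: (p0, p3, p4) → 47.6196
Σ area = 482.765

Euler: V−E+F = 6−12+8 = 2.

facets=8 area=482.765


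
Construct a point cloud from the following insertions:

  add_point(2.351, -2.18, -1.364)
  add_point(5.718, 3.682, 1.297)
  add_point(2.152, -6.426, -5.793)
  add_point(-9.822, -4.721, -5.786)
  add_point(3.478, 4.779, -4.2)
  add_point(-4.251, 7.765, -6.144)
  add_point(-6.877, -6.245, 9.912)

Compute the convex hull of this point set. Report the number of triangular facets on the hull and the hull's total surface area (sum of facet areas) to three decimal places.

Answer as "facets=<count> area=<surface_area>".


facets=8 area=614.408

Points on the hull: [1, 2, 3, 4, 5, 6] (6 of 7).

Triangle areas on the boundary:
  f1: (p6, p5, p3) → 109.6434
  f2: (p6, p5, p1) → 118.7124
  f3: (p2, p5, p3) → 79.5321
  f4: (p2, p6, p3) → 95.1730
  f5: (p2, p6, p1) → 109.1408
  f6: (p4, p5, p1) → 20.3789
  f7: (p4, p2, p1) → 34.3914
  f8: (p4, p2, p5) → 47.4361
Σ area = 614.408

Check V−E+F: 6 − 12 + 8 = 2.


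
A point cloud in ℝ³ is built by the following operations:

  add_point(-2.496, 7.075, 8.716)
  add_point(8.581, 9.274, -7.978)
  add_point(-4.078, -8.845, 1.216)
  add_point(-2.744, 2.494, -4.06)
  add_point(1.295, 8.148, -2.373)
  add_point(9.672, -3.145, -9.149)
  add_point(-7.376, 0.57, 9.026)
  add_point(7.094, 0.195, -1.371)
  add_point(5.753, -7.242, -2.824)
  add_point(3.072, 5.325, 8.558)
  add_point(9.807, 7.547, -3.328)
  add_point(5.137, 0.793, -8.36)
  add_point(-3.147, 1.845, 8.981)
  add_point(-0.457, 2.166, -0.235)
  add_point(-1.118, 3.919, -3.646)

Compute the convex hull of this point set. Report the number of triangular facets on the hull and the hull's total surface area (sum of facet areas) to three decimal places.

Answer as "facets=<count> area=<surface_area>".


facets=22 area=876.199

13 of the 15 inputs are extreme points: [0, 1, 2, 3, 4, 5, 6, 7, 8, 9, 10, 11, 12].

Per-facet area ½‖(b−a)×(c−a)‖:
  f1: (p5, p1, p10) → 30.7932
  f2: (p3, p2, p6) → 73.5734
  f3: (p12, p2, p6) → 27.9585
  f4: (p12, p9, p2) → 42.9088
  f5: (p0, p3, p6) → 53.5536
  f6: (p0, p12, p6) → 10.6579
  f7: (p0, p12, p9) → 15.1592
  f8: (p0, p1, p10) → 38.7392
  f9: (p0, p9, p10) → 36.3017
  f10: (p8, p5, p2) → 28.9179
  f11: (p8, p9, p2) → 88.4893
  f12: (p11, p5, p1) → 26.2354
  f13: (p11, p3, p1) → 41.4890
  f14: (p11, p5, p2) → 49.3969
  f15: (p11, p3, p2) → 57.0399
  f16: (p4, p3, p1) → 30.3786
  f17: (p4, p0, p1) → 30.0008
  f18: (p4, p0, p3) → 42.0518
  f19: (p7, p9, p10) → 47.8275
  f20: (p7, p8, p9) → 39.1408
  f21: (p7, p5, p10) → 35.7173
  f22: (p7, p8, p5) → 29.8685
Σ area = 876.199

Euler characteristic 13−33+22 = 2 ✓


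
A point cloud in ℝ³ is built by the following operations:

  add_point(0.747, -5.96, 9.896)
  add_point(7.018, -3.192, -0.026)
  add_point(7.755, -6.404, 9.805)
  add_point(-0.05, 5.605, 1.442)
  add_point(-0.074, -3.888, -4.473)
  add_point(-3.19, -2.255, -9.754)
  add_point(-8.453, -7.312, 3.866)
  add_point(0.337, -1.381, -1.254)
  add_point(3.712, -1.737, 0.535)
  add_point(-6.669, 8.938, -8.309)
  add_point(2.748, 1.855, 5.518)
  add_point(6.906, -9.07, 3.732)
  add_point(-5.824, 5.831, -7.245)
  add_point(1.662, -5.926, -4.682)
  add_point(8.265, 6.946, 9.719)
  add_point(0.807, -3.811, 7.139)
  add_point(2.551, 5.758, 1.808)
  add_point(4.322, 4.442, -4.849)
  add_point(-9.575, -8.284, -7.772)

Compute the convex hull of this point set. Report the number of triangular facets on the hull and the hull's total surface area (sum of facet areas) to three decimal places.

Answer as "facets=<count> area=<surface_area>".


Points on the hull: [0, 1, 2, 5, 6, 9, 11, 13, 14, 17, 18] (11 of 19).

Triangle areas on the boundary:
  f1: (p6, p0, p14) → 70.8640
  f2: (p6, p11, p18) → 90.4206
  f3: (p6, p0, p11) → 50.6962
  f4: (p2, p0, p14) → 46.8966
  f5: (p2, p0, p11) → 23.3838
  f6: (p13, p11, p18) → 48.1822
  f7: (p1, p17, p14) → 65.1318
  f8: (p1, p2, p14) → 65.7838
  f9: (p1, p2, p11) → 23.0594
  f10: (p1, p13, p11) → 26.5297
  f11: (p1, p13, p17) → 34.9279
  f12: (p9, p17, p14) → 85.1500
  f13: (p9, p6, p14) → 211.3171
  f14: (p9, p6, p18) → 102.2725
  f15: (p5, p13, p18) → 35.6497
  f16: (p5, p13, p17) → 40.3554
  f17: (p5, p9, p18) → 48.7483
  f18: (p5, p9, p17) → 59.9069
Σ area = 1129.276

Euler: V−E+F = 11−27+18 = 2.

facets=18 area=1129.276


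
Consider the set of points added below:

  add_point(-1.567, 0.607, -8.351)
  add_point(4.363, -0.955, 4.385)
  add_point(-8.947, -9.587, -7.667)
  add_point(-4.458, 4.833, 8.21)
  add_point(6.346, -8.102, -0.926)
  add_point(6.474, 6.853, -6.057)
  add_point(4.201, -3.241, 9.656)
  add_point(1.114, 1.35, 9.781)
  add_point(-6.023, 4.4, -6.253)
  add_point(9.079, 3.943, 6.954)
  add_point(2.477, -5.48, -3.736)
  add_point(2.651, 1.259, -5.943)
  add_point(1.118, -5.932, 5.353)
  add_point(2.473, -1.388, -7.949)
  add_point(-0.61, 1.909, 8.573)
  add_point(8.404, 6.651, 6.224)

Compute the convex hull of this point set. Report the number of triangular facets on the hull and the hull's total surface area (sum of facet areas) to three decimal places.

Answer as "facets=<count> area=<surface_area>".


facets=20 area=989.678

Hull vertices (12/16): indices [0, 2, 3, 4, 5, 6, 7, 8, 9, 12, 13, 15].

Triangle areas on the boundary:
  f1: (p4, p5, p9) → 92.2582
  f2: (p13, p4, p2) → 73.2578
  f3: (p13, p4, p5) → 47.0850
  f4: (p12, p4, p2) → 68.8039
  f5: (p3, p8, p2) → 103.3284
  f6: (p3, p12, p2) → 104.4881
  f7: (p3, p8, p5) → 91.9412
  f8: (p0, p8, p5) → 32.2333
  f9: (p0, p13, p5) → 21.1562
  f10: (p0, p8, p2) → 39.1145
  f11: (p0, p13, p2) → 28.1331
  f12: (p6, p7, p9) → 23.5764
  f13: (p6, p4, p9) → 53.8028
  f14: (p6, p12, p4) → 23.6635
  f15: (p6, p3, p7) → 8.7913
  f16: (p6, p3, p12) → 34.9683
  f17: (p15, p7, p9) → 12.6159
  f18: (p15, p3, p7) → 31.6684
  f19: (p15, p5, p9) → 17.0989
  f20: (p15, p3, p5) → 81.6921
Σ area = 989.678

Euler: V−E+F = 12−30+20 = 2.


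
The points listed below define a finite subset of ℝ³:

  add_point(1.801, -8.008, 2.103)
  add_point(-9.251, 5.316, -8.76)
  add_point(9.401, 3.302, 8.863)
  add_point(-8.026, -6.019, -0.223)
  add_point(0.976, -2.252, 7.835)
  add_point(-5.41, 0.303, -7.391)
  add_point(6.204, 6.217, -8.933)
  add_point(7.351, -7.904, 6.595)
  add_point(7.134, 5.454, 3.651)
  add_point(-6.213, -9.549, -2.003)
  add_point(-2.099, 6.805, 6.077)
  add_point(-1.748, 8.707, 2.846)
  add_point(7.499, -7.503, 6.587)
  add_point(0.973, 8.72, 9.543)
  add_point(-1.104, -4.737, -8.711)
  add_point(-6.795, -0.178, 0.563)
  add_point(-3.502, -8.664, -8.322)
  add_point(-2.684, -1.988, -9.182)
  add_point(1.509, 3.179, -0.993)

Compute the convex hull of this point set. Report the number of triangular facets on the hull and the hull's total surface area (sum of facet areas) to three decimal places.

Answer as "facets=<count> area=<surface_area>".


Extreme-point indices: [1, 2, 3, 4, 6, 7, 8, 9, 10, 11, 12, 13, 14, 15, 16, 17] — 16 of 19 on the boundary.

Facet areas (half cross-product norm):
  f1: (p3, p9, p1) → 27.8675
  f2: (p17, p6, p1) → 59.4668
  f3: (p11, p6, p1) → 93.3366
  f4: (p11, p6, p13) → 43.5812
  f5: (p8, p13, p2) → 27.3123
  f6: (p8, p6, p2) → 16.5427
  f7: (p8, p6, p13) → 47.3610
  f8: (p10, p3, p13) → 21.4280
  f9: (p10, p11, p1) → 22.7153
  f10: (p10, p11, p13) → 8.8629
  f11: (p12, p6, p2) → 102.3259
  f12: (p12, p7, p2) → 0.6749
  f13: (p12, p7, p6) → 3.5073
  f14: (p16, p7, p6) → 155.0510
  f15: (p16, p7, p9) → 55.3770
  f16: (p16, p9, p1) → 52.4187
  f17: (p16, p17, p1) → 25.4585
  f18: (p4, p3, p13) → 64.6439
  f19: (p4, p13, p2) → 46.7933
  f20: (p4, p7, p2) → 42.3772
  f21: (p4, p3, p9) → 26.9325
  f22: (p4, p7, p9) → 61.0200
  f23: (p15, p3, p1) → 31.5875
  f24: (p15, p10, p1) → 54.4508
  f25: (p15, p10, p3) → 16.4177
  f26: (p14, p17, p6) → 18.9316
  f27: (p14, p16, p6) → 2.3840
  f28: (p14, p16, p17) → 6.4693
Σ area = 1135.295

Euler: V−E+F = 16−42+28 = 2.

facets=28 area=1135.295


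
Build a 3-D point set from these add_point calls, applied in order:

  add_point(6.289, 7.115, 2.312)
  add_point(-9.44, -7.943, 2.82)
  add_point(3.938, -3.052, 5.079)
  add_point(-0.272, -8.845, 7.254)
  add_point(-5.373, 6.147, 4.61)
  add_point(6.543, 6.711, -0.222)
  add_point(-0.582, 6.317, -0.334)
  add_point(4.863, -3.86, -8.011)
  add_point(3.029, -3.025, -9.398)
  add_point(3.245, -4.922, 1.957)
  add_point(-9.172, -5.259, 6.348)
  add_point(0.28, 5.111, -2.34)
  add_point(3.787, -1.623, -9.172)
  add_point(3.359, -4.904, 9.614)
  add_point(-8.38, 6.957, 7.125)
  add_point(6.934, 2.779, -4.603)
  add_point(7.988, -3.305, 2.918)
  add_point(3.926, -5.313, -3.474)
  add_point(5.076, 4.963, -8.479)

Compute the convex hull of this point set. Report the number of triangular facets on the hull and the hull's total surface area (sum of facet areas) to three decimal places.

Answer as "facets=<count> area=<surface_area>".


facets=26 area=921.818

Hull vertices (15/19): indices [0, 1, 3, 5, 6, 7, 8, 10, 12, 13, 14, 15, 16, 17, 18].

Triangle areas on the boundary:
  f1: (p13, p0, p16) → 43.3907
  f2: (p7, p17, p16) → 15.4185
  f3: (p7, p15, p16) → 37.1530
  f4: (p7, p8, p1) → 22.1657
  f5: (p7, p17, p1) → 28.6889
  f6: (p3, p13, p16) → 24.0112
  f7: (p3, p17, p16) → 41.6507
  f8: (p3, p17, p1) → 61.2893
  f9: (p14, p13, p0) → 103.4242
  f10: (p14, p6, p0) → 36.3946
  f11: (p14, p8, p1) → 139.9512
  f12: (p5, p6, p0) → 9.1758
  f13: (p5, p0, p16) → 13.5453
  f14: (p5, p15, p16) → 28.3799
  f15: (p18, p14, p8) → 85.8683
  f16: (p18, p14, p6) → 11.4695
  f17: (p18, p7, p15) → 18.6260
  f18: (p18, p5, p6) → 29.9675
  f19: (p18, p5, p15) → 13.6959
  f20: (p10, p3, p13) → 26.3239
  f21: (p10, p14, p13) → 79.0065
  f22: (p10, p3, p1) → 21.3054
  f23: (p10, p14, p1) → 20.5550
  f24: (p12, p7, p8) → 1.9509
  f25: (p12, p18, p8) → 1.6176
  f26: (p12, p18, p7) → 6.7923
Σ area = 921.818

Euler: V−E+F = 15−39+26 = 2.


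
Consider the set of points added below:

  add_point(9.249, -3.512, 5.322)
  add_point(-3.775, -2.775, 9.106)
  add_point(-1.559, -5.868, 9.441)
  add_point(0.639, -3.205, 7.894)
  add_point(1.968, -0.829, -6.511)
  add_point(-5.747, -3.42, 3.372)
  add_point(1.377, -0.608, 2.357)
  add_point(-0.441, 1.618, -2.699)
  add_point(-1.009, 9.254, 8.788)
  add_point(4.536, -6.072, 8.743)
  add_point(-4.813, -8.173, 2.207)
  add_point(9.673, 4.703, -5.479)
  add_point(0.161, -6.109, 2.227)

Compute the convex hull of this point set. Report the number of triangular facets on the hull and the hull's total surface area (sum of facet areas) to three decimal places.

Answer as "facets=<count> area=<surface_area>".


Extreme-point indices: [0, 1, 2, 4, 5, 7, 8, 9, 10, 11, 12] — 11 of 13 on the boundary.

Per-facet area ½‖(b−a)×(c−a)‖:
  f1: (p7, p8, p5) → 63.3481
  f2: (p7, p8, p11) → 75.1374
  f3: (p1, p8, p5) → 37.2118
  f4: (p1, p2, p8) → 17.6903
  f5: (p1, p10, p5) → 14.6667
  f6: (p1, p10, p2) → 15.7258
  f7: (p0, p8, p11) → 109.1679
  f8: (p4, p7, p11) → 24.4698
  f9: (p4, p0, p11) → 61.9861
  f10: (p4, p10, p5) → 31.7304
  f11: (p4, p7, p5) → 21.3456
  f12: (p9, p10, p2) → 24.3206
  f13: (p9, p0, p10) → 34.3193
  f14: (p9, p2, p8) → 46.4836
  f15: (p9, p0, p8) → 51.4355
  f16: (p12, p0, p10) → 8.7419
  f17: (p12, p4, p10) → 26.1199
  f18: (p12, p4, p0) → 51.5351
Σ area = 715.436

Check V−E+F: 11 − 27 + 18 = 2.

facets=18 area=715.436


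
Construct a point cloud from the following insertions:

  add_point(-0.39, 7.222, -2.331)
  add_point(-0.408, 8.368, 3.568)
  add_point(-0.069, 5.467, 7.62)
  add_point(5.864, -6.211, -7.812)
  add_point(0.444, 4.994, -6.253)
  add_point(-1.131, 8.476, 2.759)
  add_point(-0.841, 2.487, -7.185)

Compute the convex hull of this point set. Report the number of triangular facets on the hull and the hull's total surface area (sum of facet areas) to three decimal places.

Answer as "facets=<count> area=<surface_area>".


Extreme-point indices: [0, 1, 2, 3, 4, 5, 6] — 7 of 7 on the boundary.

Triangle areas on the boundary:
  f1: (p6, p2, p5) → 30.2424
  f2: (p6, p0, p5) → 9.6932
  f3: (p6, p2, p3) → 81.8047
  f4: (p1, p2, p5) → 1.9328
  f5: (p1, p2, p3) → 48.7663
  f6: (p1, p0, p5) → 2.3154
  f7: (p4, p6, p3) → 14.7962
  f8: (p4, p6, p0) → 5.4437
  f9: (p4, p1, p3) → 58.6300
  f10: (p4, p1, p0) → 4.9786
Σ area = 258.603

Euler: V−E+F = 7−15+10 = 2.

facets=10 area=258.603


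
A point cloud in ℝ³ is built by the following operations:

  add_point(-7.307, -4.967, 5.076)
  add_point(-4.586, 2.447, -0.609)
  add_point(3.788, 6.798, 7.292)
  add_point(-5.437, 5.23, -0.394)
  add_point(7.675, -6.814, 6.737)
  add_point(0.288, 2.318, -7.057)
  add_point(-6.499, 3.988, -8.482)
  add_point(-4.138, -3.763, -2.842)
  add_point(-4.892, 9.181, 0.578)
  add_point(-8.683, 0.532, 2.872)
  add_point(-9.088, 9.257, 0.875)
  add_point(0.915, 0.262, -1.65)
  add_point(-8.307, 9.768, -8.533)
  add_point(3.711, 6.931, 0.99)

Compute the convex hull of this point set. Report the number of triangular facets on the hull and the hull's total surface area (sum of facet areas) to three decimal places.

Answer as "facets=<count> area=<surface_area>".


facets=18 area=808.345

Extreme-point indices: [0, 2, 4, 5, 6, 7, 8, 9, 10, 12, 13] — 11 of 14 on the boundary.

Per-facet area ½‖(b−a)×(c−a)‖:
  f1: (p0, p2, p10) → 100.4123
  f2: (p0, p2, p4) → 99.3599
  f3: (p0, p7, p4) → 63.4019
  f4: (p8, p2, p10) → 16.0800
  f5: (p8, p12, p10) → 19.6577
  f6: (p5, p7, p4) → 66.7863
  f7: (p9, p12, p10) → 40.7724
  f8: (p9, p0, p10) → 6.4633
  f9: (p13, p5, p12) → 56.5941
  f10: (p13, p8, p2) → 28.0018
  f11: (p13, p8, p12) → 39.8198
  f12: (p13, p2, p4) → 44.6480
  f13: (p13, p5, p4) → 76.1892
  f14: (p6, p5, p12) → 18.5913
  f15: (p6, p5, p7) → 29.9573
  f16: (p6, p0, p7) → 35.5929
  f17: (p6, p9, p12) → 35.5873
  f18: (p6, p9, p0) → 30.4295
Σ area = 808.345

Euler: V−E+F = 11−27+18 = 2.


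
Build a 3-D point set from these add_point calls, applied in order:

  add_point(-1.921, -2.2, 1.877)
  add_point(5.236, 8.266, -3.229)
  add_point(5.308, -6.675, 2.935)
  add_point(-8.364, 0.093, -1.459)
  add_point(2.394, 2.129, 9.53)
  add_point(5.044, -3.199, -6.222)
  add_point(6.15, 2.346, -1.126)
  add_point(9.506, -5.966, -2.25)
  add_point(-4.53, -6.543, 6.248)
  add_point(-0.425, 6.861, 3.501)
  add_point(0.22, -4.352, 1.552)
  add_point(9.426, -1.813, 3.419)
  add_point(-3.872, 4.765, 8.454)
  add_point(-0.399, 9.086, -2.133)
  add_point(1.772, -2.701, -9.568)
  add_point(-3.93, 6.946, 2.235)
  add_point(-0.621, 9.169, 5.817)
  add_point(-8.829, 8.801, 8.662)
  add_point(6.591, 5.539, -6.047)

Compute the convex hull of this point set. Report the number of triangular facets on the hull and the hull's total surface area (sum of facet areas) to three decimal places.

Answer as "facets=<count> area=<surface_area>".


facets=20 area=953.633

12 of the 19 inputs are extreme points: [1, 2, 3, 4, 7, 8, 11, 13, 14, 16, 17, 18].

Triangle areas on the boundary:
  f1: (p4, p16, p17) → 36.5444
  f2: (p13, p16, p17) → 32.3519
  f3: (p13, p3, p17) → 72.8759
  f4: (p13, p3, p14) → 73.8125
  f5: (p11, p4, p16) → 40.9971
  f6: (p8, p14, p7) → 88.6766
  f7: (p8, p3, p14) → 72.1130
  f8: (p8, p3, p17) → 72.0152
  f9: (p8, p4, p17) → 74.8577
  f10: (p1, p11, p16) → 67.8240
  f11: (p1, p13, p16) → 22.5086
  f12: (p2, p11, p7) → 19.4015
  f13: (p2, p8, p7) → 18.9898
  f14: (p2, p11, p4) → 32.1390
  f15: (p2, p8, p4) → 53.1184
  f16: (p18, p11, p7) → 41.7368
  f17: (p18, p1, p11) → 25.5121
  f18: (p18, p14, p7) → 53.6971
  f19: (p18, p13, p14) → 44.3260
  f20: (p18, p1, p13) → 10.1351
Σ area = 953.633

Euler: V−E+F = 12−30+20 = 2.


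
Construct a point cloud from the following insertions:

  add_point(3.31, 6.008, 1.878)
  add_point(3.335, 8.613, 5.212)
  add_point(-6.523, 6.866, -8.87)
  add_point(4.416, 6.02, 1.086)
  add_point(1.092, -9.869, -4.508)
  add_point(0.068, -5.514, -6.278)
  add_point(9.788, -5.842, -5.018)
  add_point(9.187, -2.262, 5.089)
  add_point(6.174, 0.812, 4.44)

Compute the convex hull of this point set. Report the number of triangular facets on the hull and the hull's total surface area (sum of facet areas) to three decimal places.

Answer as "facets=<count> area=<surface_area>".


Points on the hull: [1, 2, 3, 4, 5, 6, 7, 8] (8 of 9).

Triangle areas on the boundary:
  f1: (p1, p4, p2) → 154.1875
  f2: (p7, p4, p6) → 51.4908
  f3: (p5, p6, p2) → 60.1401
  f4: (p5, p4, p2) → 10.6178
  f5: (p5, p4, p6) → 22.5881
  f6: (p3, p6, p2) → 106.4581
  f7: (p3, p1, p2) → 34.4123
  f8: (p3, p7, p6) → 55.4994
  f9: (p3, p7, p1) → 25.3629
  f10: (p8, p1, p4) → 48.8491
  f11: (p8, p7, p4) → 31.7454
  f12: (p8, p7, p1) → 8.5299
Σ area = 609.881

Euler characteristic 8−18+12 = 2 ✓

facets=12 area=609.881


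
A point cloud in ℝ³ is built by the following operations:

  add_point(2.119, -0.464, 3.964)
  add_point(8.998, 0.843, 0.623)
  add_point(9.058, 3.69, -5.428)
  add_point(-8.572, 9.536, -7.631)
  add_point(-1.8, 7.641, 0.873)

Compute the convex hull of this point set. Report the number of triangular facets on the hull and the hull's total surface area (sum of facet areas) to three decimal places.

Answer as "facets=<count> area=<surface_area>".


Extreme-point indices: [0, 1, 2, 3, 4] — 5 of 5 on the boundary.

Triangle areas on the boundary:
  f1: (p0, p2, p3) → 109.2670
  f2: (p1, p0, p2) → 22.9076
  f3: (p4, p2, p3) → 71.3073
  f4: (p4, p1, p2) → 41.7990
  f5: (p4, p0, p3) → 39.9489
  f6: (p4, p1, p0) → 36.8004
Σ area = 322.030

Euler: V−E+F = 5−9+6 = 2.

facets=6 area=322.030


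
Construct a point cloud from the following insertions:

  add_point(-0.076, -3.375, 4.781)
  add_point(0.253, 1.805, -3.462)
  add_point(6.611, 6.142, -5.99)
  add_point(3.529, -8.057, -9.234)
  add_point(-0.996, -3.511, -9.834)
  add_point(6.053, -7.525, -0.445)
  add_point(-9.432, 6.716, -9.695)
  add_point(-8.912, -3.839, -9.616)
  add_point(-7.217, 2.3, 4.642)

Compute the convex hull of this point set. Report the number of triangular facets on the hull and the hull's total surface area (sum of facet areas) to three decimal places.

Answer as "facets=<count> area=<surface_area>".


facets=12 area=784.935

Extreme-point indices: [0, 2, 3, 4, 5, 6, 7, 8] — 8 of 9 on the boundary.

Per-facet area ½‖(b−a)×(c−a)‖:
  f1: (p4, p2, p6) → 83.5420
  f2: (p4, p3, p2) → 41.3242
  f3: (p4, p7, p6) → 41.8791
  f4: (p4, p7, p3) → 18.9576
  f5: (p8, p2, p6) → 116.3001
  f6: (p8, p0, p2) → 72.2030
  f7: (p8, p7, p6) → 76.3084
  f8: (p8, p7, p0) → 70.4668
  f9: (p5, p3, p2) → 64.5616
  f10: (p5, p0, p2) → 65.7519
  f11: (p5, p7, p3) → 57.9519
  f12: (p5, p7, p0) → 75.6883
Σ area = 784.935

Euler: V−E+F = 8−18+12 = 2.


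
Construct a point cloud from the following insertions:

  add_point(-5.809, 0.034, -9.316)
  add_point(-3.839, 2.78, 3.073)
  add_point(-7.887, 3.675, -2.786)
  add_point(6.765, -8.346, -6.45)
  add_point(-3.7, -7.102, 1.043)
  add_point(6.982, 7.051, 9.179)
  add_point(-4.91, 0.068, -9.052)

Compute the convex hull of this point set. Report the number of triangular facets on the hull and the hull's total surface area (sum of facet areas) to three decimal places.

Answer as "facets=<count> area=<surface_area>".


facets=10 area=609.954

Hull vertices (7/7): indices [0, 1, 2, 3, 4, 5, 6].

Triangle areas on the boundary:
  f1: (p4, p3, p5) → 125.0374
  f2: (p4, p0, p2) → 45.8424
  f3: (p4, p0, p3) → 79.0935
  f4: (p6, p5, p2) → 72.6744
  f5: (p6, p0, p2) → 3.6377
  f6: (p6, p3, p5) → 154.5131
  f7: (p6, p0, p3) → 4.1613
  f8: (p1, p5, p2) → 28.0782
  f9: (p1, p4, p2) → 36.1862
  f10: (p1, p4, p5) → 60.7295
Σ area = 609.954

Check V−E+F: 7 − 15 + 10 = 2.


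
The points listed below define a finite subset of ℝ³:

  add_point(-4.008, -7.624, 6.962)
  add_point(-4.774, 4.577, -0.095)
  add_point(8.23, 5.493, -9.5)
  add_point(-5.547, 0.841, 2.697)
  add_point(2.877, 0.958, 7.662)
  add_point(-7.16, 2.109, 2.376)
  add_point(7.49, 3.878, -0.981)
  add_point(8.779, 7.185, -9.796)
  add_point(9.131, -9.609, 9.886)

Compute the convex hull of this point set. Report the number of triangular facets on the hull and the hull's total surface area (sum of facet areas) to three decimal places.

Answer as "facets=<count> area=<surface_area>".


Hull vertices (8/9): indices [0, 1, 2, 4, 5, 6, 7, 8].

Area of each hull facet:
  f1: (p4, p0, p5) → 54.4102
  f2: (p4, p0, p8) → 64.8158
  f3: (p2, p0, p5) → 108.8888
  f4: (p2, p7, p8) → 15.9531
  f5: (p2, p0, p8) → 159.8762
  f6: (p1, p4, p5) → 23.7754
  f7: (p1, p4, p7) → 96.3718
  f8: (p1, p2, p5) → 18.8896
  f9: (p1, p2, p7) → 13.3102
  f10: (p6, p7, p8) → 45.3098
  f11: (p6, p4, p8) → 62.8954
  f12: (p6, p4, p7) → 15.9038
Σ area = 680.400

Check V−E+F: 8 − 18 + 12 = 2.

facets=12 area=680.400


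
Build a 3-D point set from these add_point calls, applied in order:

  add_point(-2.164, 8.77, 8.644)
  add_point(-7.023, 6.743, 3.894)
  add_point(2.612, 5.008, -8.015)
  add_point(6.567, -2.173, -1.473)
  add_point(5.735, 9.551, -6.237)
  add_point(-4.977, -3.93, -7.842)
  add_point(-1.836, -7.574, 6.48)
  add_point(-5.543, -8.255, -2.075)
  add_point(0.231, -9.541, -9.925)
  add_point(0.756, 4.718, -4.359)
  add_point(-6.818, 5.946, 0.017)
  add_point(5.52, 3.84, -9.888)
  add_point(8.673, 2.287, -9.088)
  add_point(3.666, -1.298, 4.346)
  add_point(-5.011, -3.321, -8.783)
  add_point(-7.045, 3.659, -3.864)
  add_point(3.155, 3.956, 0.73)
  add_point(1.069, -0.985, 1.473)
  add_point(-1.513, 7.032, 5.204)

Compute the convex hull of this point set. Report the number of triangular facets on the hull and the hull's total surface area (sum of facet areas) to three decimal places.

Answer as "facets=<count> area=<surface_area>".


14 of the 19 inputs are extreme points: [0, 1, 2, 3, 4, 6, 7, 8, 10, 11, 12, 13, 14, 15].

Per-facet area ½‖(b−a)×(c−a)‖:
  f1: (p7, p14, p15) → 36.6222
  f2: (p7, p6, p8) → 39.5897
  f3: (p7, p14, p8) → 32.7414
  f4: (p13, p6, p0) → 52.2848
  f5: (p4, p13, p0) → 91.2712
  f6: (p11, p8, p12) → 25.8521
  f7: (p11, p14, p8) → 52.1603
  f8: (p11, p4, p12) → 11.9352
  f9: (p3, p8, p12) → 57.7144
  f10: (p3, p4, p12) → 37.7583
  f11: (p3, p4, p13) → 40.9158
  f12: (p3, p6, p8) → 81.2023
  f13: (p3, p13, p6) → 25.8384
  f14: (p1, p4, p0) → 57.7898
  f15: (p1, p7, p15) → 49.3768
  f16: (p1, p6, p0) → 54.5981
  f17: (p1, p7, p6) → 70.4463
  f18: (p2, p4, p15) → 27.0772
  f19: (p2, p11, p4) → 10.5715
  f20: (p2, p14, p15) → 43.9167
  f21: (p2, p11, p14) → 19.9125
  f22: (p10, p4, p15) → 31.9852
  f23: (p10, p1, p15) → 3.0234
  f24: (p10, p1, p4) → 26.0786
Σ area = 980.662

Euler: V−E+F = 14−36+24 = 2.

facets=24 area=980.662


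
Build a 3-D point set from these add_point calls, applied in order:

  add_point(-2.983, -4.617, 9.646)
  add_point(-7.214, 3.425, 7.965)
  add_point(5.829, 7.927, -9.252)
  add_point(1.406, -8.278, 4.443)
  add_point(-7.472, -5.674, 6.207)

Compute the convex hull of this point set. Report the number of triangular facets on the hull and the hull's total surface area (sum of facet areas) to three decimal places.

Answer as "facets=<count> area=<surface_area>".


facets=6 area=435.162

5 of the 5 inputs are extreme points: [0, 1, 2, 3, 4].

Facet areas (half cross-product norm):
  f1: (p3, p2, p4) → 101.5120
  f2: (p0, p3, p4) → 22.2079
  f3: (p0, p3, p2) → 82.2762
  f4: (p1, p2, p4) → 102.0335
  f5: (p1, p0, p4) → 25.3057
  f6: (p1, p0, p2) → 101.8271
Σ area = 435.162

Euler characteristic 5−9+6 = 2 ✓


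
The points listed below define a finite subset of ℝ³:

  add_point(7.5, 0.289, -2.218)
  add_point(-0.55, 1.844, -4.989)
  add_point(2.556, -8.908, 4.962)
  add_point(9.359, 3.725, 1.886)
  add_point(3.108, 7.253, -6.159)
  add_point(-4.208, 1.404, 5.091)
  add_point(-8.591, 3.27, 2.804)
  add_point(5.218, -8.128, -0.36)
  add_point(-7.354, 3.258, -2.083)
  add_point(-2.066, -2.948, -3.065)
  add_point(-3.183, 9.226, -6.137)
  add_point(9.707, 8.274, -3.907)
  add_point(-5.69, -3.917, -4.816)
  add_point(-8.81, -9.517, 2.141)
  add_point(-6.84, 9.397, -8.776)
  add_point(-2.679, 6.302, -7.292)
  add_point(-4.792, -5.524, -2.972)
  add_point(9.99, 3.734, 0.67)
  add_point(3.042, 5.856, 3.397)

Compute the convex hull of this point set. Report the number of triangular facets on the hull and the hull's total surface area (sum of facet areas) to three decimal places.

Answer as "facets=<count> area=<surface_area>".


facets=28 area=927.320

Hull vertices (16/19): indices [0, 2, 3, 4, 5, 6, 7, 10, 11, 12, 13, 14, 15, 16, 17, 18].

Per-facet area ½‖(b−a)×(c−a)‖:
  f1: (p6, p14, p13) → 76.8146
  f2: (p6, p5, p13) → 32.1012
  f3: (p12, p14, p13) → 43.8165
  f4: (p11, p7, p17) → 33.7927
  f5: (p2, p7, p17) → 37.6001
  f6: (p2, p5, p13) → 63.2134
  f7: (p2, p7, p13) → 34.3002
  f8: (p16, p7, p13) → 39.8614
  f9: (p16, p12, p13) → 7.8358
  f10: (p16, p12, p7) → 10.5947
  f11: (p10, p6, p14) → 27.0322
  f12: (p10, p11, p14) → 12.9903
  f13: (p4, p11, p14) → 12.9745
  f14: (p4, p12, p7) → 86.7365
  f15: (p18, p6, p5) → 20.7202
  f16: (p18, p10, p6) → 61.7742
  f17: (p18, p10, p11) → 57.6480
  f18: (p18, p2, p5) → 53.4675
  f19: (p15, p12, p14) → 27.2116
  f20: (p15, p4, p14) → 11.3731
  f21: (p15, p4, p12) → 30.3133
  f22: (p0, p11, p7) → 0.3777
  f23: (p0, p4, p7) → 29.5707
  f24: (p0, p4, p11) → 28.2499
  f25: (p3, p2, p17) → 9.1896
  f26: (p3, p18, p2) → 49.0760
  f27: (p3, p11, p17) → 3.4890
  f28: (p3, p18, p11) → 25.1953
Σ area = 927.320

Check V−E+F: 16 − 42 + 28 = 2.


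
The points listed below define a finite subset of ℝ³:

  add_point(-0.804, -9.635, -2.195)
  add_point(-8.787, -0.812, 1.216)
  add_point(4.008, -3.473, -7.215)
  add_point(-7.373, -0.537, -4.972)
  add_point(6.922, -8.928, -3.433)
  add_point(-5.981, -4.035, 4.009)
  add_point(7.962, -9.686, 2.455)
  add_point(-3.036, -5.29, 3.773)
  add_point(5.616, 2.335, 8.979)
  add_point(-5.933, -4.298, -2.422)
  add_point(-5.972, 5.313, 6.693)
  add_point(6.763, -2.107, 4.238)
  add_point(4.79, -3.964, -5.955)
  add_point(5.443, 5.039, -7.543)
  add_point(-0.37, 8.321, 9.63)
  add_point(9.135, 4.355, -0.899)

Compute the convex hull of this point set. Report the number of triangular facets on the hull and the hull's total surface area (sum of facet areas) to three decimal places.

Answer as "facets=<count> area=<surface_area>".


Points on the hull: [0, 1, 2, 3, 4, 5, 6, 7, 8, 9, 10, 13, 14, 15] (14 of 16).

Per-facet area ½‖(b−a)×(c−a)‖:
  f1: (p13, p14, p15) → 53.8539
  f2: (p13, p10, p14) → 63.0151
  f3: (p4, p6, p15) → 41.1371
  f4: (p4, p13, p15) → 51.6763
  f5: (p4, p13, p2) → 22.5274
  f6: (p4, p0, p6) → 23.6751
  f7: (p4, p0, p2) → 27.6062
  f8: (p5, p10, p14) → 28.8983
  f9: (p5, p10, p1) → 22.1027
  f10: (p3, p10, p1) → 23.7085
  f11: (p3, p13, p10) → 92.6876
  f12: (p3, p13, p2) → 51.5299
  f13: (p3, p0, p2) → 50.1557
  f14: (p8, p5, p14) → 58.3394
  f15: (p8, p6, p15) → 70.0291
  f16: (p8, p14, p15) → 44.6754
  f17: (p9, p3, p1) → 13.2174
  f18: (p9, p3, p0) → 10.7237
  f19: (p9, p5, p1) → 14.0662
  f20: (p9, p5, p0) → 23.8328
  f21: (p7, p8, p6) → 70.2441
  f22: (p7, p8, p5) → 18.9345
  f23: (p7, p0, p6) → 38.0567
  f24: (p7, p5, p0) → 10.3966
Σ area = 925.090

Check V−E+F: 14 − 36 + 24 = 2.

facets=24 area=925.090


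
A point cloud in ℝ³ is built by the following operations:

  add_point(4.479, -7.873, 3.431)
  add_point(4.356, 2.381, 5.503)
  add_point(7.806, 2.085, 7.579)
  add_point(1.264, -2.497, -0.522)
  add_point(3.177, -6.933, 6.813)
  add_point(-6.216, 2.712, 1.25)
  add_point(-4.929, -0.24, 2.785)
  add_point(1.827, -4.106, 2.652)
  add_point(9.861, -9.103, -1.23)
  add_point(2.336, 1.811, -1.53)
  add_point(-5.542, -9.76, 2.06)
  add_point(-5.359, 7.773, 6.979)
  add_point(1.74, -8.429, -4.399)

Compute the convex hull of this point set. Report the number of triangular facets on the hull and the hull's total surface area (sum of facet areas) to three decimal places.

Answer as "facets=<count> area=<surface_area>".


facets=12 area=667.856

8 of the 13 inputs are extreme points: [2, 4, 5, 8, 9, 10, 11, 12].

Per-facet area ½‖(b−a)×(c−a)‖:
  f1: (p11, p10, p5) → 38.4606
  f2: (p12, p10, p5) → 60.8978
  f3: (p12, p10, p8) → 38.5741
  f4: (p4, p11, p10) → 86.3095
  f5: (p4, p11, p2) → 72.7819
  f6: (p4, p10, p8) → 54.6973
  f7: (p4, p2, p8) → 54.2245
  f8: (p9, p12, p8) → 46.4303
  f9: (p9, p2, p8) → 67.4360
  f10: (p9, p12, p5) → 47.7473
  f11: (p9, p11, p2) → 66.1655
  f12: (p9, p11, p5) → 34.1309
Σ area = 667.856

Check V−E+F: 8 − 18 + 12 = 2.


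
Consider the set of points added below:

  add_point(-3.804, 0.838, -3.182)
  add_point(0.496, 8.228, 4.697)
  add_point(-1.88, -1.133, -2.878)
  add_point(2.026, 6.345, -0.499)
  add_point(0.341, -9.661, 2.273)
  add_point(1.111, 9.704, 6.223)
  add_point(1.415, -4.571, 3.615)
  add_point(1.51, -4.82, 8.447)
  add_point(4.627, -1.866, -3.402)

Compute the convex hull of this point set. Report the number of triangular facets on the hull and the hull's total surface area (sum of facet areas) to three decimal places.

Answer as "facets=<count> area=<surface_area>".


facets=10 area=395.926

Hull vertices (7/9): indices [0, 2, 3, 4, 5, 7, 8].

Facet areas (half cross-product norm):
  f1: (p7, p5, p0) → 86.7464
  f2: (p7, p5, p8) → 86.1570
  f3: (p4, p7, p0) → 49.3398
  f4: (p4, p7, p8) → 41.6712
  f5: (p3, p8, p0) → 33.4513
  f6: (p3, p5, p0) → 27.9500
  f7: (p3, p5, p8) → 23.9084
  f8: (p2, p8, p0) → 5.9329
  f9: (p2, p4, p0) → 8.4731
  f10: (p2, p4, p8) → 32.2958
Σ area = 395.926

Euler: V−E+F = 7−15+10 = 2.
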